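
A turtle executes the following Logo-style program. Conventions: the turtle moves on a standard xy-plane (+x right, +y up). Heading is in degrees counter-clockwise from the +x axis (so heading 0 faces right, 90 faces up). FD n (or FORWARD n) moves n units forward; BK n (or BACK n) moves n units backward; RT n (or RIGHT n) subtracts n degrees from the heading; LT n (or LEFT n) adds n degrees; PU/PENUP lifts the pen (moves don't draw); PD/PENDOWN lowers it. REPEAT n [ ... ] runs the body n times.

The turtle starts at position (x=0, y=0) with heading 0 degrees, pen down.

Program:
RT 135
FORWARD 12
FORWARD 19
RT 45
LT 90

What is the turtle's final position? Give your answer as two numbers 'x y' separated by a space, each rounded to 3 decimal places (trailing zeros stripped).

Executing turtle program step by step:
Start: pos=(0,0), heading=0, pen down
RT 135: heading 0 -> 225
FD 12: (0,0) -> (-8.485,-8.485) [heading=225, draw]
FD 19: (-8.485,-8.485) -> (-21.92,-21.92) [heading=225, draw]
RT 45: heading 225 -> 180
LT 90: heading 180 -> 270
Final: pos=(-21.92,-21.92), heading=270, 2 segment(s) drawn

Answer: -21.92 -21.92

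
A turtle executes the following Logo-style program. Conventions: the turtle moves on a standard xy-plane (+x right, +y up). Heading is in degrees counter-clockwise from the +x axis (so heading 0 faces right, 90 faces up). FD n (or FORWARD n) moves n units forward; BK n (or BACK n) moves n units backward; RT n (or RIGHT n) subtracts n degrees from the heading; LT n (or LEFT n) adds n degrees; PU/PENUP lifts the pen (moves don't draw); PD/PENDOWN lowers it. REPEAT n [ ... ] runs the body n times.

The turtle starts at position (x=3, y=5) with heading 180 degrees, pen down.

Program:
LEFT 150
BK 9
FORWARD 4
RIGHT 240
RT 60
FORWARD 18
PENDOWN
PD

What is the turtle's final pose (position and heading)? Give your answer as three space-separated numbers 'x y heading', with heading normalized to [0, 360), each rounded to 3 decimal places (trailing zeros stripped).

Executing turtle program step by step:
Start: pos=(3,5), heading=180, pen down
LT 150: heading 180 -> 330
BK 9: (3,5) -> (-4.794,9.5) [heading=330, draw]
FD 4: (-4.794,9.5) -> (-1.33,7.5) [heading=330, draw]
RT 240: heading 330 -> 90
RT 60: heading 90 -> 30
FD 18: (-1.33,7.5) -> (14.258,16.5) [heading=30, draw]
PD: pen down
PD: pen down
Final: pos=(14.258,16.5), heading=30, 3 segment(s) drawn

Answer: 14.258 16.5 30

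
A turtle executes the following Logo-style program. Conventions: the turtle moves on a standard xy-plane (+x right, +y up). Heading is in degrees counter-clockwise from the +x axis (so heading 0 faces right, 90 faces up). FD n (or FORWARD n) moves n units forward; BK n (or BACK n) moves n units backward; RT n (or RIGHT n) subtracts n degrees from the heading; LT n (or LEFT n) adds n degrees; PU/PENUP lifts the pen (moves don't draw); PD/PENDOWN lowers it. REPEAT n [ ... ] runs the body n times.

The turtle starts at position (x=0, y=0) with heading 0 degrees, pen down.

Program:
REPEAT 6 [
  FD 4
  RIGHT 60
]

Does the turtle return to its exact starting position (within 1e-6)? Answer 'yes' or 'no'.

Answer: yes

Derivation:
Executing turtle program step by step:
Start: pos=(0,0), heading=0, pen down
REPEAT 6 [
  -- iteration 1/6 --
  FD 4: (0,0) -> (4,0) [heading=0, draw]
  RT 60: heading 0 -> 300
  -- iteration 2/6 --
  FD 4: (4,0) -> (6,-3.464) [heading=300, draw]
  RT 60: heading 300 -> 240
  -- iteration 3/6 --
  FD 4: (6,-3.464) -> (4,-6.928) [heading=240, draw]
  RT 60: heading 240 -> 180
  -- iteration 4/6 --
  FD 4: (4,-6.928) -> (0,-6.928) [heading=180, draw]
  RT 60: heading 180 -> 120
  -- iteration 5/6 --
  FD 4: (0,-6.928) -> (-2,-3.464) [heading=120, draw]
  RT 60: heading 120 -> 60
  -- iteration 6/6 --
  FD 4: (-2,-3.464) -> (0,0) [heading=60, draw]
  RT 60: heading 60 -> 0
]
Final: pos=(0,0), heading=0, 6 segment(s) drawn

Start position: (0, 0)
Final position: (0, 0)
Distance = 0; < 1e-6 -> CLOSED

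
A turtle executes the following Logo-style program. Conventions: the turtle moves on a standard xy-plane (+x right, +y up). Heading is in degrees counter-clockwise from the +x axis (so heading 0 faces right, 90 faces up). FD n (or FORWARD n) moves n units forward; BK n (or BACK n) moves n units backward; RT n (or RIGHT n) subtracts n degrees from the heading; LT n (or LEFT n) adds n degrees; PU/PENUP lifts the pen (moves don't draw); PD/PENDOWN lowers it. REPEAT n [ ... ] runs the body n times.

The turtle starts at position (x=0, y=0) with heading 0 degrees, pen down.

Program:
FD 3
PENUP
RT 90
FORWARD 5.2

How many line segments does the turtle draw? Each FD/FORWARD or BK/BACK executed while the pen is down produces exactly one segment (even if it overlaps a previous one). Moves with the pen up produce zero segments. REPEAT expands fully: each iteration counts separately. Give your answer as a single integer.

Executing turtle program step by step:
Start: pos=(0,0), heading=0, pen down
FD 3: (0,0) -> (3,0) [heading=0, draw]
PU: pen up
RT 90: heading 0 -> 270
FD 5.2: (3,0) -> (3,-5.2) [heading=270, move]
Final: pos=(3,-5.2), heading=270, 1 segment(s) drawn
Segments drawn: 1

Answer: 1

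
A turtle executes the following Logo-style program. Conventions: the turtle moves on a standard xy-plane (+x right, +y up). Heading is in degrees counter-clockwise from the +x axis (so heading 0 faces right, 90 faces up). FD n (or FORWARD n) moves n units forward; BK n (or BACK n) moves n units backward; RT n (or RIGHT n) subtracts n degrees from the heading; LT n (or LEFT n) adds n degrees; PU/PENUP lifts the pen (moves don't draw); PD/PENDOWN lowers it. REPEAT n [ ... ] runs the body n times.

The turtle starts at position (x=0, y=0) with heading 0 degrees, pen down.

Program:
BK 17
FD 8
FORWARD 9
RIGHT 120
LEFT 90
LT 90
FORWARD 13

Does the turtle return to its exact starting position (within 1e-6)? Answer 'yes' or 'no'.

Answer: no

Derivation:
Executing turtle program step by step:
Start: pos=(0,0), heading=0, pen down
BK 17: (0,0) -> (-17,0) [heading=0, draw]
FD 8: (-17,0) -> (-9,0) [heading=0, draw]
FD 9: (-9,0) -> (0,0) [heading=0, draw]
RT 120: heading 0 -> 240
LT 90: heading 240 -> 330
LT 90: heading 330 -> 60
FD 13: (0,0) -> (6.5,11.258) [heading=60, draw]
Final: pos=(6.5,11.258), heading=60, 4 segment(s) drawn

Start position: (0, 0)
Final position: (6.5, 11.258)
Distance = 13; >= 1e-6 -> NOT closed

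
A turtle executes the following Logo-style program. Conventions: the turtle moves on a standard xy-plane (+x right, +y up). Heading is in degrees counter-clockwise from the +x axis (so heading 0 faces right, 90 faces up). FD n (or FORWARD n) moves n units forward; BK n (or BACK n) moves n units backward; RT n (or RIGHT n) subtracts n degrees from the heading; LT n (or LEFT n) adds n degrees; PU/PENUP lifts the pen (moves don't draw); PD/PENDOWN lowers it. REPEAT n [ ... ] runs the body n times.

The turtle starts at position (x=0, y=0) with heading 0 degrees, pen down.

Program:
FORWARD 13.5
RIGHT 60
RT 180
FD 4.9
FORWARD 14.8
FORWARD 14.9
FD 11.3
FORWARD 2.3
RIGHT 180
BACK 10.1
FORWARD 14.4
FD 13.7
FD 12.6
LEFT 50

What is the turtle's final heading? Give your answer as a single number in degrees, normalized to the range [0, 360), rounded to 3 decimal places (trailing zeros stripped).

Executing turtle program step by step:
Start: pos=(0,0), heading=0, pen down
FD 13.5: (0,0) -> (13.5,0) [heading=0, draw]
RT 60: heading 0 -> 300
RT 180: heading 300 -> 120
FD 4.9: (13.5,0) -> (11.05,4.244) [heading=120, draw]
FD 14.8: (11.05,4.244) -> (3.65,17.061) [heading=120, draw]
FD 14.9: (3.65,17.061) -> (-3.8,29.964) [heading=120, draw]
FD 11.3: (-3.8,29.964) -> (-9.45,39.751) [heading=120, draw]
FD 2.3: (-9.45,39.751) -> (-10.6,41.742) [heading=120, draw]
RT 180: heading 120 -> 300
BK 10.1: (-10.6,41.742) -> (-15.65,50.489) [heading=300, draw]
FD 14.4: (-15.65,50.489) -> (-8.45,38.019) [heading=300, draw]
FD 13.7: (-8.45,38.019) -> (-1.6,26.154) [heading=300, draw]
FD 12.6: (-1.6,26.154) -> (4.7,15.242) [heading=300, draw]
LT 50: heading 300 -> 350
Final: pos=(4.7,15.242), heading=350, 10 segment(s) drawn

Answer: 350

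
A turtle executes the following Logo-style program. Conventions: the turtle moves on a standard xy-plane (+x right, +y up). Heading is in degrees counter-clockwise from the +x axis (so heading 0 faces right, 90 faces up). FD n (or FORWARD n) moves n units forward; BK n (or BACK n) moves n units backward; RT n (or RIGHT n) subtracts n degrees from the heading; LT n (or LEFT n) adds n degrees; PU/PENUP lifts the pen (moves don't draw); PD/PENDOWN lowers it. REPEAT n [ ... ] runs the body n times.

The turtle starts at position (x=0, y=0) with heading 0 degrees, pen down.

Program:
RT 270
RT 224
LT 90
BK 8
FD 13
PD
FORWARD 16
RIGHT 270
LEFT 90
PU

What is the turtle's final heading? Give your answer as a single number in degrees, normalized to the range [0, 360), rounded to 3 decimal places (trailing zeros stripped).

Answer: 136

Derivation:
Executing turtle program step by step:
Start: pos=(0,0), heading=0, pen down
RT 270: heading 0 -> 90
RT 224: heading 90 -> 226
LT 90: heading 226 -> 316
BK 8: (0,0) -> (-5.755,5.557) [heading=316, draw]
FD 13: (-5.755,5.557) -> (3.597,-3.473) [heading=316, draw]
PD: pen down
FD 16: (3.597,-3.473) -> (15.106,-14.588) [heading=316, draw]
RT 270: heading 316 -> 46
LT 90: heading 46 -> 136
PU: pen up
Final: pos=(15.106,-14.588), heading=136, 3 segment(s) drawn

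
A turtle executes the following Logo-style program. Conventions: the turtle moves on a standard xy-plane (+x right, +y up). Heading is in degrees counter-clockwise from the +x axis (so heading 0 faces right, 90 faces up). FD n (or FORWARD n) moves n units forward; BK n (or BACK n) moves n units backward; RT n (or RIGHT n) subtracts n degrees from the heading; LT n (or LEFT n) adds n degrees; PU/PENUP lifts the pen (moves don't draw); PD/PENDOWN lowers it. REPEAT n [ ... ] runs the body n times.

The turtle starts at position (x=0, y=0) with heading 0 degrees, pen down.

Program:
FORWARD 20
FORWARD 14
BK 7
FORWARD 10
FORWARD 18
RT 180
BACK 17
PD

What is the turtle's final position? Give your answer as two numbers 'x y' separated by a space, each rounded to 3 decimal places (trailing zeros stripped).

Executing turtle program step by step:
Start: pos=(0,0), heading=0, pen down
FD 20: (0,0) -> (20,0) [heading=0, draw]
FD 14: (20,0) -> (34,0) [heading=0, draw]
BK 7: (34,0) -> (27,0) [heading=0, draw]
FD 10: (27,0) -> (37,0) [heading=0, draw]
FD 18: (37,0) -> (55,0) [heading=0, draw]
RT 180: heading 0 -> 180
BK 17: (55,0) -> (72,0) [heading=180, draw]
PD: pen down
Final: pos=(72,0), heading=180, 6 segment(s) drawn

Answer: 72 0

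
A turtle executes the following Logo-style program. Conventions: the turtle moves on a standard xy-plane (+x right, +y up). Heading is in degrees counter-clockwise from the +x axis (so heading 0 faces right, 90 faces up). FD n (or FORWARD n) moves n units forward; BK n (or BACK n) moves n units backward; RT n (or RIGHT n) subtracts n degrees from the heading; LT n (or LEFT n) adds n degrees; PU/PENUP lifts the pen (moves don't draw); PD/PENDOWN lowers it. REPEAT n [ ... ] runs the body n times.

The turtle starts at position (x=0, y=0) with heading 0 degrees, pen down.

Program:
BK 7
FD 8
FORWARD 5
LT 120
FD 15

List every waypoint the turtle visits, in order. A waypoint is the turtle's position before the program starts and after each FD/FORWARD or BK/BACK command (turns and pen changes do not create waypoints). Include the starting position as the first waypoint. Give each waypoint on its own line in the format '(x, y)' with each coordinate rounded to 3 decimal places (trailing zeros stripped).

Answer: (0, 0)
(-7, 0)
(1, 0)
(6, 0)
(-1.5, 12.99)

Derivation:
Executing turtle program step by step:
Start: pos=(0,0), heading=0, pen down
BK 7: (0,0) -> (-7,0) [heading=0, draw]
FD 8: (-7,0) -> (1,0) [heading=0, draw]
FD 5: (1,0) -> (6,0) [heading=0, draw]
LT 120: heading 0 -> 120
FD 15: (6,0) -> (-1.5,12.99) [heading=120, draw]
Final: pos=(-1.5,12.99), heading=120, 4 segment(s) drawn
Waypoints (5 total):
(0, 0)
(-7, 0)
(1, 0)
(6, 0)
(-1.5, 12.99)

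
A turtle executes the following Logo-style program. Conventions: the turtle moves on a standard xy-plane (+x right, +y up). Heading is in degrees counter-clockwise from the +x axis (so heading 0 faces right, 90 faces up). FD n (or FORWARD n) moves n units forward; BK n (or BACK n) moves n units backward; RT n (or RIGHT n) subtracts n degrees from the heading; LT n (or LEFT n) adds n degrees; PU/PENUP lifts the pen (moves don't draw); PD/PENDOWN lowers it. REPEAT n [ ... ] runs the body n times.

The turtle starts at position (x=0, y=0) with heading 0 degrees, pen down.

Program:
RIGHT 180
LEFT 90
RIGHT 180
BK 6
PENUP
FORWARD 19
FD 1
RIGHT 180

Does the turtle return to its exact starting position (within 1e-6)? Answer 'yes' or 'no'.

Executing turtle program step by step:
Start: pos=(0,0), heading=0, pen down
RT 180: heading 0 -> 180
LT 90: heading 180 -> 270
RT 180: heading 270 -> 90
BK 6: (0,0) -> (0,-6) [heading=90, draw]
PU: pen up
FD 19: (0,-6) -> (0,13) [heading=90, move]
FD 1: (0,13) -> (0,14) [heading=90, move]
RT 180: heading 90 -> 270
Final: pos=(0,14), heading=270, 1 segment(s) drawn

Start position: (0, 0)
Final position: (0, 14)
Distance = 14; >= 1e-6 -> NOT closed

Answer: no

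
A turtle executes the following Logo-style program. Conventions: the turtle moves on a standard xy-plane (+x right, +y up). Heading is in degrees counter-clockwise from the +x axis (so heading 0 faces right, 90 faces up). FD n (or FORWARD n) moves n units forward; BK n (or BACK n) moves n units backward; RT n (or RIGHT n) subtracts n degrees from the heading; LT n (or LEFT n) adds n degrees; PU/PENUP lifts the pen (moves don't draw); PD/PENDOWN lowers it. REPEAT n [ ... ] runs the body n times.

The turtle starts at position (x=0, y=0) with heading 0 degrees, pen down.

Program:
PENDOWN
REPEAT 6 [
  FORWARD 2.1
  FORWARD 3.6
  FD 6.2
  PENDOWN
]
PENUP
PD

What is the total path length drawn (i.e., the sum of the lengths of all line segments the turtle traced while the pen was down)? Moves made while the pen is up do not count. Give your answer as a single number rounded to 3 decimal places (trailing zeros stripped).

Executing turtle program step by step:
Start: pos=(0,0), heading=0, pen down
PD: pen down
REPEAT 6 [
  -- iteration 1/6 --
  FD 2.1: (0,0) -> (2.1,0) [heading=0, draw]
  FD 3.6: (2.1,0) -> (5.7,0) [heading=0, draw]
  FD 6.2: (5.7,0) -> (11.9,0) [heading=0, draw]
  PD: pen down
  -- iteration 2/6 --
  FD 2.1: (11.9,0) -> (14,0) [heading=0, draw]
  FD 3.6: (14,0) -> (17.6,0) [heading=0, draw]
  FD 6.2: (17.6,0) -> (23.8,0) [heading=0, draw]
  PD: pen down
  -- iteration 3/6 --
  FD 2.1: (23.8,0) -> (25.9,0) [heading=0, draw]
  FD 3.6: (25.9,0) -> (29.5,0) [heading=0, draw]
  FD 6.2: (29.5,0) -> (35.7,0) [heading=0, draw]
  PD: pen down
  -- iteration 4/6 --
  FD 2.1: (35.7,0) -> (37.8,0) [heading=0, draw]
  FD 3.6: (37.8,0) -> (41.4,0) [heading=0, draw]
  FD 6.2: (41.4,0) -> (47.6,0) [heading=0, draw]
  PD: pen down
  -- iteration 5/6 --
  FD 2.1: (47.6,0) -> (49.7,0) [heading=0, draw]
  FD 3.6: (49.7,0) -> (53.3,0) [heading=0, draw]
  FD 6.2: (53.3,0) -> (59.5,0) [heading=0, draw]
  PD: pen down
  -- iteration 6/6 --
  FD 2.1: (59.5,0) -> (61.6,0) [heading=0, draw]
  FD 3.6: (61.6,0) -> (65.2,0) [heading=0, draw]
  FD 6.2: (65.2,0) -> (71.4,0) [heading=0, draw]
  PD: pen down
]
PU: pen up
PD: pen down
Final: pos=(71.4,0), heading=0, 18 segment(s) drawn

Segment lengths:
  seg 1: (0,0) -> (2.1,0), length = 2.1
  seg 2: (2.1,0) -> (5.7,0), length = 3.6
  seg 3: (5.7,0) -> (11.9,0), length = 6.2
  seg 4: (11.9,0) -> (14,0), length = 2.1
  seg 5: (14,0) -> (17.6,0), length = 3.6
  seg 6: (17.6,0) -> (23.8,0), length = 6.2
  seg 7: (23.8,0) -> (25.9,0), length = 2.1
  seg 8: (25.9,0) -> (29.5,0), length = 3.6
  seg 9: (29.5,0) -> (35.7,0), length = 6.2
  seg 10: (35.7,0) -> (37.8,0), length = 2.1
  seg 11: (37.8,0) -> (41.4,0), length = 3.6
  seg 12: (41.4,0) -> (47.6,0), length = 6.2
  seg 13: (47.6,0) -> (49.7,0), length = 2.1
  seg 14: (49.7,0) -> (53.3,0), length = 3.6
  seg 15: (53.3,0) -> (59.5,0), length = 6.2
  seg 16: (59.5,0) -> (61.6,0), length = 2.1
  seg 17: (61.6,0) -> (65.2,0), length = 3.6
  seg 18: (65.2,0) -> (71.4,0), length = 6.2
Total = 71.4

Answer: 71.4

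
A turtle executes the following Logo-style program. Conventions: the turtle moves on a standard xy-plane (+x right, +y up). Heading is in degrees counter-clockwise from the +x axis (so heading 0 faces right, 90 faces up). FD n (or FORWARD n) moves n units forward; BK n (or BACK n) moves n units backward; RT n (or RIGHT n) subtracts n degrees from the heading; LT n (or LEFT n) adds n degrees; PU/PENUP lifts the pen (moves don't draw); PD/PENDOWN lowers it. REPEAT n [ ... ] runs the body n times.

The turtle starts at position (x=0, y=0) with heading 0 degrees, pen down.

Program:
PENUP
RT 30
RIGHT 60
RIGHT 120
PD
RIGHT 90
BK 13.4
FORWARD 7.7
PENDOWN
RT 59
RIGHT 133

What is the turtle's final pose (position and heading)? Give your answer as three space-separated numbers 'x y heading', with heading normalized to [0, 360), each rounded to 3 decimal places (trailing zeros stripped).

Executing turtle program step by step:
Start: pos=(0,0), heading=0, pen down
PU: pen up
RT 30: heading 0 -> 330
RT 60: heading 330 -> 270
RT 120: heading 270 -> 150
PD: pen down
RT 90: heading 150 -> 60
BK 13.4: (0,0) -> (-6.7,-11.605) [heading=60, draw]
FD 7.7: (-6.7,-11.605) -> (-2.85,-4.936) [heading=60, draw]
PD: pen down
RT 59: heading 60 -> 1
RT 133: heading 1 -> 228
Final: pos=(-2.85,-4.936), heading=228, 2 segment(s) drawn

Answer: -2.85 -4.936 228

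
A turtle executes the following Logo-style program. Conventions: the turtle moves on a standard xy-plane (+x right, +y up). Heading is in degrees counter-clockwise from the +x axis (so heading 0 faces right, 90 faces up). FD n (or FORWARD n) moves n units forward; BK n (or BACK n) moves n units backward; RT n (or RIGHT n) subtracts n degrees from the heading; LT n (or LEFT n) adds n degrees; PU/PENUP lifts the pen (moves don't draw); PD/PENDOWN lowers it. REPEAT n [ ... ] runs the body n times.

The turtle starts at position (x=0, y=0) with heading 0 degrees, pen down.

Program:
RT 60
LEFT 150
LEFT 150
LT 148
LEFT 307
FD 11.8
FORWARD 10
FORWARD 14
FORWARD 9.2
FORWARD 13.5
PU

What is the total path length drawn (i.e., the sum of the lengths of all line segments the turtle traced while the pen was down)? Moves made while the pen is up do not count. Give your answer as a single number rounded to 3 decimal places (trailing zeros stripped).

Executing turtle program step by step:
Start: pos=(0,0), heading=0, pen down
RT 60: heading 0 -> 300
LT 150: heading 300 -> 90
LT 150: heading 90 -> 240
LT 148: heading 240 -> 28
LT 307: heading 28 -> 335
FD 11.8: (0,0) -> (10.694,-4.987) [heading=335, draw]
FD 10: (10.694,-4.987) -> (19.758,-9.213) [heading=335, draw]
FD 14: (19.758,-9.213) -> (32.446,-15.13) [heading=335, draw]
FD 9.2: (32.446,-15.13) -> (40.784,-19.018) [heading=335, draw]
FD 13.5: (40.784,-19.018) -> (53.019,-24.723) [heading=335, draw]
PU: pen up
Final: pos=(53.019,-24.723), heading=335, 5 segment(s) drawn

Segment lengths:
  seg 1: (0,0) -> (10.694,-4.987), length = 11.8
  seg 2: (10.694,-4.987) -> (19.758,-9.213), length = 10
  seg 3: (19.758,-9.213) -> (32.446,-15.13), length = 14
  seg 4: (32.446,-15.13) -> (40.784,-19.018), length = 9.2
  seg 5: (40.784,-19.018) -> (53.019,-24.723), length = 13.5
Total = 58.5

Answer: 58.5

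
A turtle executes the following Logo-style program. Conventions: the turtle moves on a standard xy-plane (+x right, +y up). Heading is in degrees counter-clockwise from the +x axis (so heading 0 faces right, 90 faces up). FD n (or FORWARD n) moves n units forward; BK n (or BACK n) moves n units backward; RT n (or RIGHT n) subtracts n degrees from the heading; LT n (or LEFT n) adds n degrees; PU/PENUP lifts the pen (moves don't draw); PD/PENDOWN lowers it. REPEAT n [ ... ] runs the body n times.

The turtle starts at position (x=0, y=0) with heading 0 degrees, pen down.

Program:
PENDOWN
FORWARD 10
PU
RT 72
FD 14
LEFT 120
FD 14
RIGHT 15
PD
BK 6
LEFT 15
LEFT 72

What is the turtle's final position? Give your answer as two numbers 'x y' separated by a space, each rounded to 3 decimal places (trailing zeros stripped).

Executing turtle program step by step:
Start: pos=(0,0), heading=0, pen down
PD: pen down
FD 10: (0,0) -> (10,0) [heading=0, draw]
PU: pen up
RT 72: heading 0 -> 288
FD 14: (10,0) -> (14.326,-13.315) [heading=288, move]
LT 120: heading 288 -> 48
FD 14: (14.326,-13.315) -> (23.694,-2.911) [heading=48, move]
RT 15: heading 48 -> 33
PD: pen down
BK 6: (23.694,-2.911) -> (18.662,-6.179) [heading=33, draw]
LT 15: heading 33 -> 48
LT 72: heading 48 -> 120
Final: pos=(18.662,-6.179), heading=120, 2 segment(s) drawn

Answer: 18.662 -6.179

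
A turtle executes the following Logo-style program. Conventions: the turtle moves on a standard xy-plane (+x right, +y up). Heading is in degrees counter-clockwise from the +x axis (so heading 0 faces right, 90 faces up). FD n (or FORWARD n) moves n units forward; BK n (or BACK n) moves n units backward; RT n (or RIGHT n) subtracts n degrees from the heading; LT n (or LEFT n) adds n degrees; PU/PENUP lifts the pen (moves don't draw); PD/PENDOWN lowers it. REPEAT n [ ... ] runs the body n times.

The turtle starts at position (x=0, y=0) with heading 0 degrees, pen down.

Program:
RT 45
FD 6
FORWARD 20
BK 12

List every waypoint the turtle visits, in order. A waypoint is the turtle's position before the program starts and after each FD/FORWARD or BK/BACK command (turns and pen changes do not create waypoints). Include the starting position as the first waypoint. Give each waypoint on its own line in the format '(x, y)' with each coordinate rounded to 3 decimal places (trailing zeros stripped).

Answer: (0, 0)
(4.243, -4.243)
(18.385, -18.385)
(9.899, -9.899)

Derivation:
Executing turtle program step by step:
Start: pos=(0,0), heading=0, pen down
RT 45: heading 0 -> 315
FD 6: (0,0) -> (4.243,-4.243) [heading=315, draw]
FD 20: (4.243,-4.243) -> (18.385,-18.385) [heading=315, draw]
BK 12: (18.385,-18.385) -> (9.899,-9.899) [heading=315, draw]
Final: pos=(9.899,-9.899), heading=315, 3 segment(s) drawn
Waypoints (4 total):
(0, 0)
(4.243, -4.243)
(18.385, -18.385)
(9.899, -9.899)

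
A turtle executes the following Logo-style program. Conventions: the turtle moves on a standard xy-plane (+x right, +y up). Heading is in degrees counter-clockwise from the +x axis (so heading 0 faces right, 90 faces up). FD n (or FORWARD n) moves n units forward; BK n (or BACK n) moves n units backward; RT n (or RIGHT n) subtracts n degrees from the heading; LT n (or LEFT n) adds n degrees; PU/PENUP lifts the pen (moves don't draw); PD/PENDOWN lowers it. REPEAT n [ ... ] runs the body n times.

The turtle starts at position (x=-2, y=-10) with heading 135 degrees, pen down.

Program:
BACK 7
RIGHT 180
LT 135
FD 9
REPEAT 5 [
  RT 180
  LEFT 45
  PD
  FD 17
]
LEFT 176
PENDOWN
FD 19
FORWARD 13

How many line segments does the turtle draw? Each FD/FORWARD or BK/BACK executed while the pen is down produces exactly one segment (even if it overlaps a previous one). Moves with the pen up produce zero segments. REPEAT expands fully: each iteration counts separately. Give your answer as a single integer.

Answer: 9

Derivation:
Executing turtle program step by step:
Start: pos=(-2,-10), heading=135, pen down
BK 7: (-2,-10) -> (2.95,-14.95) [heading=135, draw]
RT 180: heading 135 -> 315
LT 135: heading 315 -> 90
FD 9: (2.95,-14.95) -> (2.95,-5.95) [heading=90, draw]
REPEAT 5 [
  -- iteration 1/5 --
  RT 180: heading 90 -> 270
  LT 45: heading 270 -> 315
  PD: pen down
  FD 17: (2.95,-5.95) -> (14.971,-17.971) [heading=315, draw]
  -- iteration 2/5 --
  RT 180: heading 315 -> 135
  LT 45: heading 135 -> 180
  PD: pen down
  FD 17: (14.971,-17.971) -> (-2.029,-17.971) [heading=180, draw]
  -- iteration 3/5 --
  RT 180: heading 180 -> 0
  LT 45: heading 0 -> 45
  PD: pen down
  FD 17: (-2.029,-17.971) -> (9.991,-5.95) [heading=45, draw]
  -- iteration 4/5 --
  RT 180: heading 45 -> 225
  LT 45: heading 225 -> 270
  PD: pen down
  FD 17: (9.991,-5.95) -> (9.991,-22.95) [heading=270, draw]
  -- iteration 5/5 --
  RT 180: heading 270 -> 90
  LT 45: heading 90 -> 135
  PD: pen down
  FD 17: (9.991,-22.95) -> (-2.029,-10.929) [heading=135, draw]
]
LT 176: heading 135 -> 311
PD: pen down
FD 19: (-2.029,-10.929) -> (10.436,-25.268) [heading=311, draw]
FD 13: (10.436,-25.268) -> (18.964,-35.08) [heading=311, draw]
Final: pos=(18.964,-35.08), heading=311, 9 segment(s) drawn
Segments drawn: 9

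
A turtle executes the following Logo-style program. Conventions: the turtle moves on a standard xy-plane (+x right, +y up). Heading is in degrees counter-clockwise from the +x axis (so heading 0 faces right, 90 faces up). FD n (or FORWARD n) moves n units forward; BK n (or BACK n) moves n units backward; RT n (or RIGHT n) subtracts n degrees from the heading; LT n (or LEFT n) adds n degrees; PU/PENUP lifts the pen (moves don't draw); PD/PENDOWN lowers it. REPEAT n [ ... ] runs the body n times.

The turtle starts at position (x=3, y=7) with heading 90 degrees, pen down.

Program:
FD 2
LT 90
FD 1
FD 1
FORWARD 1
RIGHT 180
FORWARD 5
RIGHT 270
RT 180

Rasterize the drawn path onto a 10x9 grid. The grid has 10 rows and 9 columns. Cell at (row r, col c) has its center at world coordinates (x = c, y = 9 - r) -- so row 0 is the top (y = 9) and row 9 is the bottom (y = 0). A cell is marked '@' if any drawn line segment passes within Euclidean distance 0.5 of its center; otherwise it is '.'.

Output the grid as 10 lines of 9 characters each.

Answer: @@@@@@...
...@.....
...@.....
.........
.........
.........
.........
.........
.........
.........

Derivation:
Segment 0: (3,7) -> (3,9)
Segment 1: (3,9) -> (2,9)
Segment 2: (2,9) -> (1,9)
Segment 3: (1,9) -> (0,9)
Segment 4: (0,9) -> (5,9)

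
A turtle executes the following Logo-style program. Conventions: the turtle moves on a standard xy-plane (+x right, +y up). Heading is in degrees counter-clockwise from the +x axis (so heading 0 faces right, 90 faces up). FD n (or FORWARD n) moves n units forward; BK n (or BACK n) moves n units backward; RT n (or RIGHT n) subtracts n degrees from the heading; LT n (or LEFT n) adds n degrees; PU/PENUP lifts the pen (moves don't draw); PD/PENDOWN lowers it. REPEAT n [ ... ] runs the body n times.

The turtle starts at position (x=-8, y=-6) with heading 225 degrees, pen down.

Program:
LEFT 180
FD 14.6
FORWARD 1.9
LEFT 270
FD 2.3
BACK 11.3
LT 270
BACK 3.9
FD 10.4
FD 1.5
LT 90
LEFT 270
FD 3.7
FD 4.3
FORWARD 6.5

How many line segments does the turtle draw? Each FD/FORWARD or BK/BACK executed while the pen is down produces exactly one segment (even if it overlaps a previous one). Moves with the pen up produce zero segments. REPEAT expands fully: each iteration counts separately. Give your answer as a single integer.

Answer: 10

Derivation:
Executing turtle program step by step:
Start: pos=(-8,-6), heading=225, pen down
LT 180: heading 225 -> 45
FD 14.6: (-8,-6) -> (2.324,4.324) [heading=45, draw]
FD 1.9: (2.324,4.324) -> (3.667,5.667) [heading=45, draw]
LT 270: heading 45 -> 315
FD 2.3: (3.667,5.667) -> (5.294,4.041) [heading=315, draw]
BK 11.3: (5.294,4.041) -> (-2.697,12.031) [heading=315, draw]
LT 270: heading 315 -> 225
BK 3.9: (-2.697,12.031) -> (0.061,14.789) [heading=225, draw]
FD 10.4: (0.061,14.789) -> (-7.293,7.435) [heading=225, draw]
FD 1.5: (-7.293,7.435) -> (-8.354,6.374) [heading=225, draw]
LT 90: heading 225 -> 315
LT 270: heading 315 -> 225
FD 3.7: (-8.354,6.374) -> (-10.97,3.758) [heading=225, draw]
FD 4.3: (-10.97,3.758) -> (-14.01,0.718) [heading=225, draw]
FD 6.5: (-14.01,0.718) -> (-18.607,-3.879) [heading=225, draw]
Final: pos=(-18.607,-3.879), heading=225, 10 segment(s) drawn
Segments drawn: 10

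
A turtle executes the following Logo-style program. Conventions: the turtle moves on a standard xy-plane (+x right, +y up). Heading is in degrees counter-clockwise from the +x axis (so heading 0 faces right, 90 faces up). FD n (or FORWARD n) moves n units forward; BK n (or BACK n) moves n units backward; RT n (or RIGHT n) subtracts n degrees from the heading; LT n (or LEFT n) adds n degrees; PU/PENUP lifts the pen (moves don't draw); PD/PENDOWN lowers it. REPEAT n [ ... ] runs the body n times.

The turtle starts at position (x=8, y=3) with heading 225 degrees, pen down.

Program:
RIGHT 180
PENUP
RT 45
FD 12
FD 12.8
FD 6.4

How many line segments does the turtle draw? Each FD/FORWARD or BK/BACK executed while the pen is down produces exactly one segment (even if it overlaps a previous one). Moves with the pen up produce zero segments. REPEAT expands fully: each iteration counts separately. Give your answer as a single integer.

Answer: 0

Derivation:
Executing turtle program step by step:
Start: pos=(8,3), heading=225, pen down
RT 180: heading 225 -> 45
PU: pen up
RT 45: heading 45 -> 0
FD 12: (8,3) -> (20,3) [heading=0, move]
FD 12.8: (20,3) -> (32.8,3) [heading=0, move]
FD 6.4: (32.8,3) -> (39.2,3) [heading=0, move]
Final: pos=(39.2,3), heading=0, 0 segment(s) drawn
Segments drawn: 0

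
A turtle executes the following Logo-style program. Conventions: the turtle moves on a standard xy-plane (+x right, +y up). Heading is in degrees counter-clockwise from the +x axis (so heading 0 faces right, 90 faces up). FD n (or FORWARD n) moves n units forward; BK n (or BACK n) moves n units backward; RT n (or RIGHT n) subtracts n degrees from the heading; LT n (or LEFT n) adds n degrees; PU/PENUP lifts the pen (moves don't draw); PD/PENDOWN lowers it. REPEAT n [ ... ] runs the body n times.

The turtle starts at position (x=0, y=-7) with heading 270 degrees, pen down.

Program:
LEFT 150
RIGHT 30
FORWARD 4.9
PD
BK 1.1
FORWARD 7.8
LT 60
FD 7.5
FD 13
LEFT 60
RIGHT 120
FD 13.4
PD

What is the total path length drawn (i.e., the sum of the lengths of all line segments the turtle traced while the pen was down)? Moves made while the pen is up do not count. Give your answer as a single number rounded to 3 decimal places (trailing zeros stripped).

Answer: 47.7

Derivation:
Executing turtle program step by step:
Start: pos=(0,-7), heading=270, pen down
LT 150: heading 270 -> 60
RT 30: heading 60 -> 30
FD 4.9: (0,-7) -> (4.244,-4.55) [heading=30, draw]
PD: pen down
BK 1.1: (4.244,-4.55) -> (3.291,-5.1) [heading=30, draw]
FD 7.8: (3.291,-5.1) -> (10.046,-1.2) [heading=30, draw]
LT 60: heading 30 -> 90
FD 7.5: (10.046,-1.2) -> (10.046,6.3) [heading=90, draw]
FD 13: (10.046,6.3) -> (10.046,19.3) [heading=90, draw]
LT 60: heading 90 -> 150
RT 120: heading 150 -> 30
FD 13.4: (10.046,19.3) -> (21.651,26) [heading=30, draw]
PD: pen down
Final: pos=(21.651,26), heading=30, 6 segment(s) drawn

Segment lengths:
  seg 1: (0,-7) -> (4.244,-4.55), length = 4.9
  seg 2: (4.244,-4.55) -> (3.291,-5.1), length = 1.1
  seg 3: (3.291,-5.1) -> (10.046,-1.2), length = 7.8
  seg 4: (10.046,-1.2) -> (10.046,6.3), length = 7.5
  seg 5: (10.046,6.3) -> (10.046,19.3), length = 13
  seg 6: (10.046,19.3) -> (21.651,26), length = 13.4
Total = 47.7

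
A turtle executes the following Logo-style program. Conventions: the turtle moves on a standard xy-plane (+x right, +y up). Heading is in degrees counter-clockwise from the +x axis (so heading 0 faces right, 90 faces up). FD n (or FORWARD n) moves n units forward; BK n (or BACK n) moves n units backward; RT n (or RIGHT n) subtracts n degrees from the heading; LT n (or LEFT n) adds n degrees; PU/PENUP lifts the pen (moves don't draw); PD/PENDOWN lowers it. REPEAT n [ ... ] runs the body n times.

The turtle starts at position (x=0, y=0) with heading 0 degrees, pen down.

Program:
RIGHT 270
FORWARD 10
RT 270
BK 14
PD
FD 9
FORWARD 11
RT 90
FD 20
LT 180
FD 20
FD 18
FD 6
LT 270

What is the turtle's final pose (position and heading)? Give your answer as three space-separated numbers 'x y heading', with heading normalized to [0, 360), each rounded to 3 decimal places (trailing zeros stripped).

Answer: -6 -14 180

Derivation:
Executing turtle program step by step:
Start: pos=(0,0), heading=0, pen down
RT 270: heading 0 -> 90
FD 10: (0,0) -> (0,10) [heading=90, draw]
RT 270: heading 90 -> 180
BK 14: (0,10) -> (14,10) [heading=180, draw]
PD: pen down
FD 9: (14,10) -> (5,10) [heading=180, draw]
FD 11: (5,10) -> (-6,10) [heading=180, draw]
RT 90: heading 180 -> 90
FD 20: (-6,10) -> (-6,30) [heading=90, draw]
LT 180: heading 90 -> 270
FD 20: (-6,30) -> (-6,10) [heading=270, draw]
FD 18: (-6,10) -> (-6,-8) [heading=270, draw]
FD 6: (-6,-8) -> (-6,-14) [heading=270, draw]
LT 270: heading 270 -> 180
Final: pos=(-6,-14), heading=180, 8 segment(s) drawn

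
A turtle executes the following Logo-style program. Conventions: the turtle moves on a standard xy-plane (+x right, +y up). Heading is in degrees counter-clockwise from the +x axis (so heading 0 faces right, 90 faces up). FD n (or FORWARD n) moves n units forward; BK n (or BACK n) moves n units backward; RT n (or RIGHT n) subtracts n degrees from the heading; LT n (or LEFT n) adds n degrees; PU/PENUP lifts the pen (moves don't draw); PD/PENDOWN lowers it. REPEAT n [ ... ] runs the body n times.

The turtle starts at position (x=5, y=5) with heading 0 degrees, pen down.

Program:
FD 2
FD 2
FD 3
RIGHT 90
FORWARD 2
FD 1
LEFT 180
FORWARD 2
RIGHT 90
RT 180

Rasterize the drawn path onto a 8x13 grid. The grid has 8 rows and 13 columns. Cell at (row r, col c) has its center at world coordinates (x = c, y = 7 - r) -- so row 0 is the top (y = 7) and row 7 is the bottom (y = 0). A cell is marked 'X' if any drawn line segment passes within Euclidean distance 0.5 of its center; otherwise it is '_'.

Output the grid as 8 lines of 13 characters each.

Answer: _____________
_____________
_____XXXXXXXX
____________X
____________X
____________X
_____________
_____________

Derivation:
Segment 0: (5,5) -> (7,5)
Segment 1: (7,5) -> (9,5)
Segment 2: (9,5) -> (12,5)
Segment 3: (12,5) -> (12,3)
Segment 4: (12,3) -> (12,2)
Segment 5: (12,2) -> (12,4)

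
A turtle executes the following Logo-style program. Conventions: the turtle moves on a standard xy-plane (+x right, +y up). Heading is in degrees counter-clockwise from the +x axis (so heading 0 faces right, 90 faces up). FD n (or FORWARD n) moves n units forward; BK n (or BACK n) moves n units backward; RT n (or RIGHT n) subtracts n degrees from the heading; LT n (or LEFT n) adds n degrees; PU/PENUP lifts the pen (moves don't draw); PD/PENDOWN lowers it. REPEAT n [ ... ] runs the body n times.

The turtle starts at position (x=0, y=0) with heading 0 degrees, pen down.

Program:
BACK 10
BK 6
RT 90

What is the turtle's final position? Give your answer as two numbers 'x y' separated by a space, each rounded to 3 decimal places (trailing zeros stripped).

Answer: -16 0

Derivation:
Executing turtle program step by step:
Start: pos=(0,0), heading=0, pen down
BK 10: (0,0) -> (-10,0) [heading=0, draw]
BK 6: (-10,0) -> (-16,0) [heading=0, draw]
RT 90: heading 0 -> 270
Final: pos=(-16,0), heading=270, 2 segment(s) drawn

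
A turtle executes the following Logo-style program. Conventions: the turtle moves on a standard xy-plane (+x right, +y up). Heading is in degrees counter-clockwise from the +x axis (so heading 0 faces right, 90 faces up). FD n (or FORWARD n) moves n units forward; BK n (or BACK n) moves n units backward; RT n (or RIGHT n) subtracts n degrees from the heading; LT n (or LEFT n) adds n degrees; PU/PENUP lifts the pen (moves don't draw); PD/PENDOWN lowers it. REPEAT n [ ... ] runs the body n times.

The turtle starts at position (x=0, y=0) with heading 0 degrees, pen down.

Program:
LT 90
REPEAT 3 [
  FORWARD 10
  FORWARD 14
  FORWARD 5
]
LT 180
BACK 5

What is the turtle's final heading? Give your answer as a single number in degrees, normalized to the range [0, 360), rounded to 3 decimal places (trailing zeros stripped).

Answer: 270

Derivation:
Executing turtle program step by step:
Start: pos=(0,0), heading=0, pen down
LT 90: heading 0 -> 90
REPEAT 3 [
  -- iteration 1/3 --
  FD 10: (0,0) -> (0,10) [heading=90, draw]
  FD 14: (0,10) -> (0,24) [heading=90, draw]
  FD 5: (0,24) -> (0,29) [heading=90, draw]
  -- iteration 2/3 --
  FD 10: (0,29) -> (0,39) [heading=90, draw]
  FD 14: (0,39) -> (0,53) [heading=90, draw]
  FD 5: (0,53) -> (0,58) [heading=90, draw]
  -- iteration 3/3 --
  FD 10: (0,58) -> (0,68) [heading=90, draw]
  FD 14: (0,68) -> (0,82) [heading=90, draw]
  FD 5: (0,82) -> (0,87) [heading=90, draw]
]
LT 180: heading 90 -> 270
BK 5: (0,87) -> (0,92) [heading=270, draw]
Final: pos=(0,92), heading=270, 10 segment(s) drawn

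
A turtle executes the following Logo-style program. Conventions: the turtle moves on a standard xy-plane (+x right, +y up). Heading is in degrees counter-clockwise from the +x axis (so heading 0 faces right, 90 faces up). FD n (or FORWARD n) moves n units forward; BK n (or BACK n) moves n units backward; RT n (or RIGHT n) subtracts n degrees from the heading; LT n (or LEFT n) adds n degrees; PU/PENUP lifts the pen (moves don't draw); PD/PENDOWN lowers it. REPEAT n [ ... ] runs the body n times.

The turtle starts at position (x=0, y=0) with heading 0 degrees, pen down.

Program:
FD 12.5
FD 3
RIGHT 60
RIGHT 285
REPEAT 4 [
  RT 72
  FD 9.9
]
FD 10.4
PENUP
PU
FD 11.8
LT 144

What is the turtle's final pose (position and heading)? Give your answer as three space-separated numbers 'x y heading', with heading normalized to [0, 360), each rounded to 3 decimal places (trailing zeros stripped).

Executing turtle program step by step:
Start: pos=(0,0), heading=0, pen down
FD 12.5: (0,0) -> (12.5,0) [heading=0, draw]
FD 3: (12.5,0) -> (15.5,0) [heading=0, draw]
RT 60: heading 0 -> 300
RT 285: heading 300 -> 15
REPEAT 4 [
  -- iteration 1/4 --
  RT 72: heading 15 -> 303
  FD 9.9: (15.5,0) -> (20.892,-8.303) [heading=303, draw]
  -- iteration 2/4 --
  RT 72: heading 303 -> 231
  FD 9.9: (20.892,-8.303) -> (14.662,-15.997) [heading=231, draw]
  -- iteration 3/4 --
  RT 72: heading 231 -> 159
  FD 9.9: (14.662,-15.997) -> (5.419,-12.449) [heading=159, draw]
  -- iteration 4/4 --
  RT 72: heading 159 -> 87
  FD 9.9: (5.419,-12.449) -> (5.937,-2.562) [heading=87, draw]
]
FD 10.4: (5.937,-2.562) -> (6.482,7.823) [heading=87, draw]
PU: pen up
PU: pen up
FD 11.8: (6.482,7.823) -> (7.099,19.607) [heading=87, move]
LT 144: heading 87 -> 231
Final: pos=(7.099,19.607), heading=231, 7 segment(s) drawn

Answer: 7.099 19.607 231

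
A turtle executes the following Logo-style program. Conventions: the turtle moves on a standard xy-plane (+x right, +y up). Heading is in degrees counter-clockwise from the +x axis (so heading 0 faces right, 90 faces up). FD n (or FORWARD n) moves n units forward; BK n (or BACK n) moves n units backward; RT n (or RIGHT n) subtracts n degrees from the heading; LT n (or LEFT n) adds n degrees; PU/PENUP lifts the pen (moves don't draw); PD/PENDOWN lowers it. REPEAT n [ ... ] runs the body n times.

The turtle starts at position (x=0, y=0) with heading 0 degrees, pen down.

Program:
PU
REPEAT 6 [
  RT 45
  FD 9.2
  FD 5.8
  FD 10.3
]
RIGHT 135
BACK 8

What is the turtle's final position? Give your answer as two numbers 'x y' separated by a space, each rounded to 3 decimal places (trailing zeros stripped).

Executing turtle program step by step:
Start: pos=(0,0), heading=0, pen down
PU: pen up
REPEAT 6 [
  -- iteration 1/6 --
  RT 45: heading 0 -> 315
  FD 9.2: (0,0) -> (6.505,-6.505) [heading=315, move]
  FD 5.8: (6.505,-6.505) -> (10.607,-10.607) [heading=315, move]
  FD 10.3: (10.607,-10.607) -> (17.89,-17.89) [heading=315, move]
  -- iteration 2/6 --
  RT 45: heading 315 -> 270
  FD 9.2: (17.89,-17.89) -> (17.89,-27.09) [heading=270, move]
  FD 5.8: (17.89,-27.09) -> (17.89,-32.89) [heading=270, move]
  FD 10.3: (17.89,-32.89) -> (17.89,-43.19) [heading=270, move]
  -- iteration 3/6 --
  RT 45: heading 270 -> 225
  FD 9.2: (17.89,-43.19) -> (11.384,-49.695) [heading=225, move]
  FD 5.8: (11.384,-49.695) -> (7.283,-53.796) [heading=225, move]
  FD 10.3: (7.283,-53.796) -> (0,-61.08) [heading=225, move]
  -- iteration 4/6 --
  RT 45: heading 225 -> 180
  FD 9.2: (0,-61.08) -> (-9.2,-61.08) [heading=180, move]
  FD 5.8: (-9.2,-61.08) -> (-15,-61.08) [heading=180, move]
  FD 10.3: (-15,-61.08) -> (-25.3,-61.08) [heading=180, move]
  -- iteration 5/6 --
  RT 45: heading 180 -> 135
  FD 9.2: (-25.3,-61.08) -> (-31.805,-54.574) [heading=135, move]
  FD 5.8: (-31.805,-54.574) -> (-35.907,-50.473) [heading=135, move]
  FD 10.3: (-35.907,-50.473) -> (-43.19,-43.19) [heading=135, move]
  -- iteration 6/6 --
  RT 45: heading 135 -> 90
  FD 9.2: (-43.19,-43.19) -> (-43.19,-33.99) [heading=90, move]
  FD 5.8: (-43.19,-33.99) -> (-43.19,-28.19) [heading=90, move]
  FD 10.3: (-43.19,-28.19) -> (-43.19,-17.89) [heading=90, move]
]
RT 135: heading 90 -> 315
BK 8: (-43.19,-17.89) -> (-48.847,-12.233) [heading=315, move]
Final: pos=(-48.847,-12.233), heading=315, 0 segment(s) drawn

Answer: -48.847 -12.233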